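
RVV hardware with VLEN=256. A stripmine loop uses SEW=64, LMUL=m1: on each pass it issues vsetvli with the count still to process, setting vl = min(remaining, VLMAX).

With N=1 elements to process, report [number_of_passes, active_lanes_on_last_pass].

[iterations, last_vl] = [1, 1]

lanes per group: 256·1/64 = 4
N=1: ⌈1/4⌉ = 1 iters; last vl = 1 − 0×4 = 1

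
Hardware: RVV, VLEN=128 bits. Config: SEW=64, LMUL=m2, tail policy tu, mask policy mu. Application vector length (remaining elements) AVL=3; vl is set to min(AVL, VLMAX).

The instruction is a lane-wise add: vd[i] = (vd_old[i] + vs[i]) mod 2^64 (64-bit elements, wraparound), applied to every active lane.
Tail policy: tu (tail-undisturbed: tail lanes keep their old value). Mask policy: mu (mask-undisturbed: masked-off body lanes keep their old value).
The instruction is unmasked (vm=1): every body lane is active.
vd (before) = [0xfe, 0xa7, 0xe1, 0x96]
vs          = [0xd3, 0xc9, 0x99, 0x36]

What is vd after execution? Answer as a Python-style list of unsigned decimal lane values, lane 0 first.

vd = [465, 368, 378, 150]

VLMAX = (128 × 2) / 64 = 4 lanes
vl = min(AVL, VLMAX) = min(3, 4) = 3
lane  0: add(0xfe,0xd3) ⇒ 0x1d1
lane  1: add(0xa7,0xc9) ⇒ 0x170
lane  2: add(0xe1,0x99) ⇒ 0x17a
lane  3: tail/keep ⇒ 0x96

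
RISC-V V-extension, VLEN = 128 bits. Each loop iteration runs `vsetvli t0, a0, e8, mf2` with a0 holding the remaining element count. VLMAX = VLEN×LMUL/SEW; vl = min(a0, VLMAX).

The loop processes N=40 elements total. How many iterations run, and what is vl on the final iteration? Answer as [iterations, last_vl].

[iterations, last_vl] = [5, 8]

VLMAX = (128 × 1/2) / 8 = 8 lanes
iterations = ceil(40/8) = 5; final-pass vl = 8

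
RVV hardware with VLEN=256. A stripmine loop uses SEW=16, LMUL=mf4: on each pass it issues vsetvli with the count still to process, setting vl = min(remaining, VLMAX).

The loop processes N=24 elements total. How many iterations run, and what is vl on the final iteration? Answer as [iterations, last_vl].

lanes per group: 256·1/4/16 = 4
24 elements at 4/iter → 6 passes, remainder 4 on the last

[iterations, last_vl] = [6, 4]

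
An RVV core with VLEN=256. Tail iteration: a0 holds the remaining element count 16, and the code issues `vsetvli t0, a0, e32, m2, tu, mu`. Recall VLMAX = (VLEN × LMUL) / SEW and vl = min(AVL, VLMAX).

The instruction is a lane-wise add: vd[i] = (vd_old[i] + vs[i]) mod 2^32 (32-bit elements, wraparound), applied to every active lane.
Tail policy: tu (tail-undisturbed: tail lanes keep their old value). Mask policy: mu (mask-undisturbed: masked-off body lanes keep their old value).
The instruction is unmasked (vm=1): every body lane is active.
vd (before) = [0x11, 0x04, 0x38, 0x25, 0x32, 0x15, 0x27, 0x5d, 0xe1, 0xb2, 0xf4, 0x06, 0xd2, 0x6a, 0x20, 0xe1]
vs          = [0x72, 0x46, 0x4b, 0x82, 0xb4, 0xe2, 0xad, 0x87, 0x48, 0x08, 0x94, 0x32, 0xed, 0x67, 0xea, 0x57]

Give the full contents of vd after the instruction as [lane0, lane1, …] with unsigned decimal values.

VLMAX = VLEN×LMUL/SEW = 256×2/32 = 16
vl ← min(16, 16) = 16
  i=0: add(0x11,0x72) → 131
  i=1: add(0x04,0x46) → 74
  i=2: add(0x38,0x4b) → 131
  i=3: add(0x25,0x82) → 167
  i=4: add(0x32,0xb4) → 230
  i=5: add(0x15,0xe2) → 247
  i=6: add(0x27,0xad) → 212
  i=7: add(0x5d,0x87) → 228
  i=8: add(0xe1,0x48) → 297
  i=9: add(0xb2,0x08) → 186
  i=10: add(0xf4,0x94) → 392
  i=11: add(0x06,0x32) → 56
  i=12: add(0xd2,0xed) → 447
  i=13: add(0x6a,0x67) → 209
  i=14: add(0x20,0xea) → 266
  i=15: add(0xe1,0x57) → 312

vd = [131, 74, 131, 167, 230, 247, 212, 228, 297, 186, 392, 56, 447, 209, 266, 312]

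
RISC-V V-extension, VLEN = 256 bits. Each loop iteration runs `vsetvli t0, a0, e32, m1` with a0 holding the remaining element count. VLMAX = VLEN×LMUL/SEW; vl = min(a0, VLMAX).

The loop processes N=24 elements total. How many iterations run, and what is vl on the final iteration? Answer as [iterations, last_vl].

VLMAX = (256 × 1) / 32 = 8 lanes
iterations = ceil(24/8) = 3; final-pass vl = 8

[iterations, last_vl] = [3, 8]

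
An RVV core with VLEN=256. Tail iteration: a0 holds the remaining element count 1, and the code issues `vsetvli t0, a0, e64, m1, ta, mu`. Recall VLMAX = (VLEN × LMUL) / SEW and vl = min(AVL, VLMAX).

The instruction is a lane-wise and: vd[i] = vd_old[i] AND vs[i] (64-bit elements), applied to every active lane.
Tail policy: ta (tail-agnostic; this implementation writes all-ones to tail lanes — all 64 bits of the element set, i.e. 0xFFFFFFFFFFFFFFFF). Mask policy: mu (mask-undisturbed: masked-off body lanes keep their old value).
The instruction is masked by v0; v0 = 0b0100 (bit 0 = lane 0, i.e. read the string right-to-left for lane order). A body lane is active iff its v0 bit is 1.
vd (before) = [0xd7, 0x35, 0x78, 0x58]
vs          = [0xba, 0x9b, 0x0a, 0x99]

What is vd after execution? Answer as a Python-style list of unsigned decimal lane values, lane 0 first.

vd = [215, 18446744073709551615, 18446744073709551615, 18446744073709551615]

VLMAX = VLEN×LMUL/SEW = 256×1/64 = 4
vl ← min(1, 4) = 1
lane  0: mask-off/keep ⇒ 0xd7
lane  1: tail/ones ⇒ 0xffffffffffffffff
lane  2: tail/ones ⇒ 0xffffffffffffffff
lane  3: tail/ones ⇒ 0xffffffffffffffff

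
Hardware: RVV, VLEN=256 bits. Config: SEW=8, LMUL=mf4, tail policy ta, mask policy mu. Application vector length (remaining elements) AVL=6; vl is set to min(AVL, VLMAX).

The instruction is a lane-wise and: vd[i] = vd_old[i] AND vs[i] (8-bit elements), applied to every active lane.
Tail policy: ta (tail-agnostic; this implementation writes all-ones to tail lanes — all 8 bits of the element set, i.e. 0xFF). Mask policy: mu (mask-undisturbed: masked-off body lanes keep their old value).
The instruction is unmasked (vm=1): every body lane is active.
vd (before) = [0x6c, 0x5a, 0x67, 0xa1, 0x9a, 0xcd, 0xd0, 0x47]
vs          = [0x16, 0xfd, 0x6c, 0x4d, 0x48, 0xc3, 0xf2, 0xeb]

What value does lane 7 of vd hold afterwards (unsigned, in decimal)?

VLMAX = (256 × 1/4) / 8 = 8 lanes
vl = min(AVL, VLMAX) = min(6, 8) = 6
[0] and(0x6c,0x16) = 0x04
[1] and(0x5a,0xfd) = 0x58
[2] and(0x67,0x6c) = 0x64
[3] and(0xa1,0x4d) = 0x01
[4] and(0x9a,0x48) = 0x08
[5] and(0xcd,0xc3) = 0xc1
[6] tail/ones = 0xff
[7] tail/ones = 0xff

vd[7] = 255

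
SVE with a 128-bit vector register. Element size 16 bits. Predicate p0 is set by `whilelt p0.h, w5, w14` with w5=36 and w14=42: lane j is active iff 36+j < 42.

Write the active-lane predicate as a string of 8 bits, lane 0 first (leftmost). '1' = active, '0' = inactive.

predicate = 11111100

register lanes = 128/16 = 8
p0[j] = (36+j < 42); true for j=0..5 → 6 lanes set
bits (lane 0 leftmost): 11111100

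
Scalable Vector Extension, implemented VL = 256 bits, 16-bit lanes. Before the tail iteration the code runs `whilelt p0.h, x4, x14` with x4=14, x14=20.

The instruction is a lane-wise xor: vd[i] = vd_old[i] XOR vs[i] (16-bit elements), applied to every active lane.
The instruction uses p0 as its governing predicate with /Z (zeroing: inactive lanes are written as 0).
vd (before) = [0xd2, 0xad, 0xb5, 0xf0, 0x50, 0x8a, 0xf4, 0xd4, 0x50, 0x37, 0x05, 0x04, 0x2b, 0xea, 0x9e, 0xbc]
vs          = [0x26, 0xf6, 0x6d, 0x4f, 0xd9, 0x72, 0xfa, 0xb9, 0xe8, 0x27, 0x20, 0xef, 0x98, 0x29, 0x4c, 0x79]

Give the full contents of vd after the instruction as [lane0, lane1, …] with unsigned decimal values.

vd = [244, 91, 216, 191, 137, 248, 0, 0, 0, 0, 0, 0, 0, 0, 0, 0]

register lanes = 256/16 = 16
p0[j] = (14+j < 20); true for j=0..5 → 6 lanes set
  i=0: xor(0xd2,0x26) → 244
  i=1: xor(0xad,0xf6) → 91
  i=2: xor(0xb5,0x6d) → 216
  i=3: xor(0xf0,0x4f) → 191
  i=4: xor(0x50,0xd9) → 137
  i=5: xor(0x8a,0x72) → 248
  i=6: tail/zero → 0
  i=7: tail/zero → 0
  i=8: tail/zero → 0
  i=9: tail/zero → 0
  i=10: tail/zero → 0
  i=11: tail/zero → 0
  i=12: tail/zero → 0
  i=13: tail/zero → 0
  i=14: tail/zero → 0
  i=15: tail/zero → 0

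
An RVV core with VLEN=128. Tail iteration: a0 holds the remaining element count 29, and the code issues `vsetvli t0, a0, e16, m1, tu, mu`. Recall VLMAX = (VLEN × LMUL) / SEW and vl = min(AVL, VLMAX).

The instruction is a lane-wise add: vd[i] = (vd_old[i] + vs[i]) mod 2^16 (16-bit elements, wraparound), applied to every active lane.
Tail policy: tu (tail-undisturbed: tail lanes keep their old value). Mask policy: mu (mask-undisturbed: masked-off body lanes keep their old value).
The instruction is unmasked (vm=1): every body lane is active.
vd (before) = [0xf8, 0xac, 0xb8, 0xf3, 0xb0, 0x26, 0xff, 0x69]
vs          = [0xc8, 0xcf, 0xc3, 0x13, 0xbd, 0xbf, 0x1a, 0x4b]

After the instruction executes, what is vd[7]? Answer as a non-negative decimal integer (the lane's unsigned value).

vd[7] = 180

lanes per group: 128·1/16 = 8
vl ← min(29, 8) = 8
  i=0: add(0xf8,0xc8) → 448
  i=1: add(0xac,0xcf) → 379
  i=2: add(0xb8,0xc3) → 379
  i=3: add(0xf3,0x13) → 262
  i=4: add(0xb0,0xbd) → 365
  i=5: add(0x26,0xbf) → 229
  i=6: add(0xff,0x1a) → 281
  i=7: add(0x69,0x4b) → 180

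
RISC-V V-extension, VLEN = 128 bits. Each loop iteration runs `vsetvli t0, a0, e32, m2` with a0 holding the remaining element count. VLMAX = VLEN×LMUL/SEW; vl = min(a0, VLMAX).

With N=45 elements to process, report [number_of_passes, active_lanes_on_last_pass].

[iterations, last_vl] = [6, 5]

VLMAX = (128 × 2) / 32 = 8 lanes
N=45: ⌈45/8⌉ = 6 iters; last vl = 45 − 5×8 = 5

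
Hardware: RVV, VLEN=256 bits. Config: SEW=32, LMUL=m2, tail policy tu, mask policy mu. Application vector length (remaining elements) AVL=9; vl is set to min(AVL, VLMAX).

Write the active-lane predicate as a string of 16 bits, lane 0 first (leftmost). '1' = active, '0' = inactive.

lanes per group: 256·2/32 = 16
vl ← min(9, 16) = 9
bits (lane 0 leftmost): 1111111110000000

predicate = 1111111110000000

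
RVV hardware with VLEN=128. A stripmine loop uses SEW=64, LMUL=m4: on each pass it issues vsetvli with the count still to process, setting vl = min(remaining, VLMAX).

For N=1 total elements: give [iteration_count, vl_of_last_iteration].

[iterations, last_vl] = [1, 1]

VLMAX = (128 × 4) / 64 = 8 lanes
iterations = ceil(1/8) = 1; final-pass vl = 1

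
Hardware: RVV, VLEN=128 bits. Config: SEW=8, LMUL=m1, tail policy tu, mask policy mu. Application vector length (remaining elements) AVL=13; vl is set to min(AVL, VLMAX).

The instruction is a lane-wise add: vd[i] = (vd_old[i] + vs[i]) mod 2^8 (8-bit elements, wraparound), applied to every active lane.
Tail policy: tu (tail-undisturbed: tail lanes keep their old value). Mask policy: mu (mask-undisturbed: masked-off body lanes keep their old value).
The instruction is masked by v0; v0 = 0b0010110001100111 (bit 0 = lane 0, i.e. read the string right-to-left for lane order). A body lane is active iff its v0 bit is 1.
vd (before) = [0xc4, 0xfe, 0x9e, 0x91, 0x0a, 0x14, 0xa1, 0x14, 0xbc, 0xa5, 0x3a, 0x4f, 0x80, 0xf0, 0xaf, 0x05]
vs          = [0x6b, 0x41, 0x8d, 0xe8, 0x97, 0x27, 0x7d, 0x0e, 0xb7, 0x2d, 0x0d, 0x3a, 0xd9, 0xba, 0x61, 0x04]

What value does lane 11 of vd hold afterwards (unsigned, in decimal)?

vd[11] = 137

lanes per group: 128·1/8 = 16
vl = min(AVL, VLMAX) = min(13, 16) = 13
  i=0: add(0xc4,0x6b) → 47
  i=1: add(0xfe,0x41) → 63
  i=2: add(0x9e,0x8d) → 43
  i=3: mask-off/keep → 145
  i=4: mask-off/keep → 10
  i=5: add(0x14,0x27) → 59
  i=6: add(0xa1,0x7d) → 30
  i=7: mask-off/keep → 20
  i=8: mask-off/keep → 188
  i=9: mask-off/keep → 165
  i=10: add(0x3a,0x0d) → 71
  i=11: add(0x4f,0x3a) → 137
  i=12: mask-off/keep → 128
  i=13: tail/keep → 240
  i=14: tail/keep → 175
  i=15: tail/keep → 5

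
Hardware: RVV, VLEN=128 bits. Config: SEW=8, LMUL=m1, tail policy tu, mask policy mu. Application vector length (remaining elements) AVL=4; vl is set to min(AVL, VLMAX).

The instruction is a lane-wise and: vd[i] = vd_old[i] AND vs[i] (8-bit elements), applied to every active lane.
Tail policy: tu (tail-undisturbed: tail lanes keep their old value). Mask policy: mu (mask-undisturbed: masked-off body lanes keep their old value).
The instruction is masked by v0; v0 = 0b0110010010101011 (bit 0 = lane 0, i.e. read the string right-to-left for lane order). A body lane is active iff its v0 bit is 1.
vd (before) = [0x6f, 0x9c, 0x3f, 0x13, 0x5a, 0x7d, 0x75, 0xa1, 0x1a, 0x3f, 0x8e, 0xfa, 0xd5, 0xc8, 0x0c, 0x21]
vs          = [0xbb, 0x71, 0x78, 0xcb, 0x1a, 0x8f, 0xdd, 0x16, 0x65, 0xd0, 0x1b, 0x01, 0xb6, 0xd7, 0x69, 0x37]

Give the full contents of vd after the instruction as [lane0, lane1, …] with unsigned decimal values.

VLMAX = VLEN×LMUL/SEW = 128×1/8 = 16
vl ← min(4, 16) = 4
  i=0: and(0x6f,0xbb) → 43
  i=1: and(0x9c,0x71) → 16
  i=2: mask-off/keep → 63
  i=3: and(0x13,0xcb) → 3
  i=4: tail/keep → 90
  i=5: tail/keep → 125
  i=6: tail/keep → 117
  i=7: tail/keep → 161
  i=8: tail/keep → 26
  i=9: tail/keep → 63
  i=10: tail/keep → 142
  i=11: tail/keep → 250
  i=12: tail/keep → 213
  i=13: tail/keep → 200
  i=14: tail/keep → 12
  i=15: tail/keep → 33

vd = [43, 16, 63, 3, 90, 125, 117, 161, 26, 63, 142, 250, 213, 200, 12, 33]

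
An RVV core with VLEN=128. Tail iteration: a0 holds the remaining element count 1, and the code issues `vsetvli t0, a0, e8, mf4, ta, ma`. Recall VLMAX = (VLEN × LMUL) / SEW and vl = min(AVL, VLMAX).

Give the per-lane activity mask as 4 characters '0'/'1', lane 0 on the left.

predicate = 1000

lanes per group: 128·1/4/8 = 4
AVL=1 ≤ VLMAX=4, so vl = 1
bits (lane 0 leftmost): 1000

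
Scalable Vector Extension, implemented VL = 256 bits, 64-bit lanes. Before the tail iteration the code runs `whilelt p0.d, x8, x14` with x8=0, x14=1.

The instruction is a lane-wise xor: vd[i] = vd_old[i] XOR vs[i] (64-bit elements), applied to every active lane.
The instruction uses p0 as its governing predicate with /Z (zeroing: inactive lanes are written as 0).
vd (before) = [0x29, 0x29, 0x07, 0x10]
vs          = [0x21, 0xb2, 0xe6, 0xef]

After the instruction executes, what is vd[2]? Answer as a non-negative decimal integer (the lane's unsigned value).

register lanes = 256/64 = 4
whilelt: lane j active iff 0+j < 1 → j < 1 → 1 active
[0] xor(0x29,0x21) = 0x08
[1] tail/zero = 0x00
[2] tail/zero = 0x00
[3] tail/zero = 0x00

vd[2] = 0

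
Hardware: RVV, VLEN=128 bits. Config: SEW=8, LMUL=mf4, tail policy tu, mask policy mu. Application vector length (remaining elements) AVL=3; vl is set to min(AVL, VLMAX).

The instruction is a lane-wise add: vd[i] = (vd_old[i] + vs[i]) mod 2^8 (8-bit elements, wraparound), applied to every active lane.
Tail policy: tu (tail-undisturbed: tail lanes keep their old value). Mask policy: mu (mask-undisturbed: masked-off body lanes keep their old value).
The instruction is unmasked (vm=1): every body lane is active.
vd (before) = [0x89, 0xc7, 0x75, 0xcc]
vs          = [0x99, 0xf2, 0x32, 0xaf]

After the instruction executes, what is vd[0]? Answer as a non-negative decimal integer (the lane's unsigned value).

vd[0] = 34

lanes per group: 128·1/4/8 = 4
vl = min(AVL, VLMAX) = min(3, 4) = 3
[0] add(0x89,0x99) = 0x22
[1] add(0xc7,0xf2) = 0xb9
[2] add(0x75,0x32) = 0xa7
[3] tail/keep = 0xcc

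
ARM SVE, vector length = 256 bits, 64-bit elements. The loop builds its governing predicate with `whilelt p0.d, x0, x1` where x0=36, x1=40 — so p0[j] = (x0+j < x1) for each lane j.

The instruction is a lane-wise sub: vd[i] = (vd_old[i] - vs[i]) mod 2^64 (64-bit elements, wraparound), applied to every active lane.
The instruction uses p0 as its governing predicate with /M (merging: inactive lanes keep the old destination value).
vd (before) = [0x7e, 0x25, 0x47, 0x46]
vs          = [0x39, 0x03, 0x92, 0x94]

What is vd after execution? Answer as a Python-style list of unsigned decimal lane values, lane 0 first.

256-bit reg / 64-bit elem → 4 lanes
whilelt: lane j active iff 36+j < 40 → j < 4 → 4 active
vd[0] sub(0x7e,0x39) -> 0x45
vd[1] sub(0x25,0x03) -> 0x22
vd[2] sub(0x47,0x92) -> 0xffffffffffffffb5
vd[3] sub(0x46,0x94) -> 0xffffffffffffffb2

vd = [69, 34, 18446744073709551541, 18446744073709551538]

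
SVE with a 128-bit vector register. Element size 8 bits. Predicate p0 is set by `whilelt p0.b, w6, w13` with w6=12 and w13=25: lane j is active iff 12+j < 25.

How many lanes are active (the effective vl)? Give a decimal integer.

register lanes = 128/8 = 16
p0[j] = (12+j < 25); true for j=0..12 → 13 lanes set

vl = 13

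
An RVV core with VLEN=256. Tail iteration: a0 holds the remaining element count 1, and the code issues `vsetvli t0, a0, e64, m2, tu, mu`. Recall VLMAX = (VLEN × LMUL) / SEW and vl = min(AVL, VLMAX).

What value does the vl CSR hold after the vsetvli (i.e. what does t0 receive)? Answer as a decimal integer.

VLMAX = VLEN×LMUL/SEW = 256×2/64 = 8
vl ← min(1, 8) = 1

vl = 1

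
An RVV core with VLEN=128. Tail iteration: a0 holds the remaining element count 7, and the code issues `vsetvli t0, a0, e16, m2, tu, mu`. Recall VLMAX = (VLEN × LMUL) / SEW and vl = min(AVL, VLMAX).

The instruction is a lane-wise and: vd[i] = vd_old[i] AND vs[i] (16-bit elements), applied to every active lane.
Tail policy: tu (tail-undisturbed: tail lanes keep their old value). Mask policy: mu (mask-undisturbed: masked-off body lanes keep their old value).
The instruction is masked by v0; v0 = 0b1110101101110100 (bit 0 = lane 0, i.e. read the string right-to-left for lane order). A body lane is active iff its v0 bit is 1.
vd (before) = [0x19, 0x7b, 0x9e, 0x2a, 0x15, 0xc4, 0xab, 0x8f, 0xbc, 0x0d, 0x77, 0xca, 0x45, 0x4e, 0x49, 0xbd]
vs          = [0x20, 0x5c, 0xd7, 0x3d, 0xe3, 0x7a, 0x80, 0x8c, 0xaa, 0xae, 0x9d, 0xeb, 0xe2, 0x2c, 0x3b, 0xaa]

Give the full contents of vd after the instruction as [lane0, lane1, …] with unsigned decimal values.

vd = [25, 123, 150, 42, 1, 64, 128, 143, 188, 13, 119, 202, 69, 78, 73, 189]

VLMAX = (128 × 2) / 16 = 16 lanes
vl ← min(7, 16) = 7
[0] mask-off/keep = 0x19
[1] mask-off/keep = 0x7b
[2] and(0x9e,0xd7) = 0x96
[3] mask-off/keep = 0x2a
[4] and(0x15,0xe3) = 0x01
[5] and(0xc4,0x7a) = 0x40
[6] and(0xab,0x80) = 0x80
[7] tail/keep = 0x8f
[8] tail/keep = 0xbc
[9] tail/keep = 0x0d
[10] tail/keep = 0x77
[11] tail/keep = 0xca
[12] tail/keep = 0x45
[13] tail/keep = 0x4e
[14] tail/keep = 0x49
[15] tail/keep = 0xbd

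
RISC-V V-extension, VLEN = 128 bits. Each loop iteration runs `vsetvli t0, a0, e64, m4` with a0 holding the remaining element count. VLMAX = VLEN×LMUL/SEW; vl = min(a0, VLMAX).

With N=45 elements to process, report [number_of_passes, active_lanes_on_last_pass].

VLMAX = VLEN×LMUL/SEW = 128×4/64 = 8
N=45: ⌈45/8⌉ = 6 iters; last vl = 45 − 5×8 = 5

[iterations, last_vl] = [6, 5]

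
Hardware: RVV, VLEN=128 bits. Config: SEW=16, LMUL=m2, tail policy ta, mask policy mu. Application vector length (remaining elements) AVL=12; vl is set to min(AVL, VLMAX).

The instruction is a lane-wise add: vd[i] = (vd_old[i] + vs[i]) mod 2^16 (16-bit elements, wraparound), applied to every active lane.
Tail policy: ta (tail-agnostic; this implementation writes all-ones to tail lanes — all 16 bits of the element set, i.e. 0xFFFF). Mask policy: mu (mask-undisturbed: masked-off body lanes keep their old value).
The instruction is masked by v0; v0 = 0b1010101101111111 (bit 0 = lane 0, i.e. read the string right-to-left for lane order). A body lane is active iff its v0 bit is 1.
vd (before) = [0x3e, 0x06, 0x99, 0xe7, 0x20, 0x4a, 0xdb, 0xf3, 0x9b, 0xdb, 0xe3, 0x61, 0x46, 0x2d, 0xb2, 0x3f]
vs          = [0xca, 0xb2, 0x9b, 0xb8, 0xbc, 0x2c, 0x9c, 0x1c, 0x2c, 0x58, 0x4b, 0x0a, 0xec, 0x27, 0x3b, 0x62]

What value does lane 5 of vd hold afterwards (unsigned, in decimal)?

VLMAX = (128 × 2) / 16 = 16 lanes
vl ← min(12, 16) = 12
lane  0: add(0x3e,0xca) ⇒ 0x108
lane  1: add(0x06,0xb2) ⇒ 0xb8
lane  2: add(0x99,0x9b) ⇒ 0x134
lane  3: add(0xe7,0xb8) ⇒ 0x19f
lane  4: add(0x20,0xbc) ⇒ 0xdc
lane  5: add(0x4a,0x2c) ⇒ 0x76
lane  6: add(0xdb,0x9c) ⇒ 0x177
lane  7: mask-off/keep ⇒ 0xf3
lane  8: add(0x9b,0x2c) ⇒ 0xc7
lane  9: add(0xdb,0x58) ⇒ 0x133
lane 10: mask-off/keep ⇒ 0xe3
lane 11: add(0x61,0x0a) ⇒ 0x6b
lane 12: tail/ones ⇒ 0xffff
lane 13: tail/ones ⇒ 0xffff
lane 14: tail/ones ⇒ 0xffff
lane 15: tail/ones ⇒ 0xffff

vd[5] = 118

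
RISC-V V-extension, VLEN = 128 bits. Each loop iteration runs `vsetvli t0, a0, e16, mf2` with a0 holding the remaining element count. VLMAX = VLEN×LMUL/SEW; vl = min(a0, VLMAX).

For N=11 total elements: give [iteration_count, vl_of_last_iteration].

lanes per group: 128·1/2/16 = 4
iterations = ceil(11/4) = 3; final-pass vl = 3

[iterations, last_vl] = [3, 3]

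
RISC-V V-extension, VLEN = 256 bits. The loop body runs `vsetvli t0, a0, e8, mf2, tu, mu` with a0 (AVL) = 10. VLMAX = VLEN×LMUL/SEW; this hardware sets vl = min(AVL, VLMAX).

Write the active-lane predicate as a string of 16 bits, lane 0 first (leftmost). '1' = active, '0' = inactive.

predicate = 1111111111000000

VLMAX = (256 × 1/2) / 8 = 16 lanes
vl = min(AVL, VLMAX) = min(10, 16) = 10
bits (lane 0 leftmost): 1111111111000000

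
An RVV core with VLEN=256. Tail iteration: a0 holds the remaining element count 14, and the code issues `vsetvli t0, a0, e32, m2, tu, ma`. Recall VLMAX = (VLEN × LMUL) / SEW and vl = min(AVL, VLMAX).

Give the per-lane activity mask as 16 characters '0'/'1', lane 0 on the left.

VLMAX = (256 × 2) / 32 = 16 lanes
vl = min(AVL, VLMAX) = min(14, 16) = 14
bits (lane 0 leftmost): 1111111111111100

predicate = 1111111111111100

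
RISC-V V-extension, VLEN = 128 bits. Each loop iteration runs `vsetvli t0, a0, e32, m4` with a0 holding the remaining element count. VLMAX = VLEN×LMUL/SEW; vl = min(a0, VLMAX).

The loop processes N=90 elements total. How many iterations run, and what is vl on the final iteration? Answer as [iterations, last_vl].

VLMAX = (128 × 4) / 32 = 16 lanes
N=90: ⌈90/16⌉ = 6 iters; last vl = 90 − 5×16 = 10

[iterations, last_vl] = [6, 10]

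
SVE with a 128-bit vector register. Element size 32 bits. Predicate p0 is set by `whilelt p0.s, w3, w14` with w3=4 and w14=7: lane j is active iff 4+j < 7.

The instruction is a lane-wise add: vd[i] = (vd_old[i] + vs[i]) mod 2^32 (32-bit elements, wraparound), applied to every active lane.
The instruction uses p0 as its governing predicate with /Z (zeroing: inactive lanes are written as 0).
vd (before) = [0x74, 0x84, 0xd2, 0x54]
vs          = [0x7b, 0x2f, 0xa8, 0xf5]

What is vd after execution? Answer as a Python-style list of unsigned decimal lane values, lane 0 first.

128-bit reg / 32-bit elem → 4 lanes
active while 4+j < 7, i.e. j ∈ [0,3) capped at 4 ⇒ 3
  i=0: add(0x74,0x7b) → 239
  i=1: add(0x84,0x2f) → 179
  i=2: add(0xd2,0xa8) → 378
  i=3: tail/zero → 0

vd = [239, 179, 378, 0]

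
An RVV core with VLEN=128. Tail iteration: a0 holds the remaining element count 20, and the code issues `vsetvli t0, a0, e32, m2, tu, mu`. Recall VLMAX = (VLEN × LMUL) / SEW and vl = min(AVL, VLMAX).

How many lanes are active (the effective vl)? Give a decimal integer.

vl = 8

VLMAX = (128 × 2) / 32 = 8 lanes
AVL=20 > VLMAX=8, so vl = 8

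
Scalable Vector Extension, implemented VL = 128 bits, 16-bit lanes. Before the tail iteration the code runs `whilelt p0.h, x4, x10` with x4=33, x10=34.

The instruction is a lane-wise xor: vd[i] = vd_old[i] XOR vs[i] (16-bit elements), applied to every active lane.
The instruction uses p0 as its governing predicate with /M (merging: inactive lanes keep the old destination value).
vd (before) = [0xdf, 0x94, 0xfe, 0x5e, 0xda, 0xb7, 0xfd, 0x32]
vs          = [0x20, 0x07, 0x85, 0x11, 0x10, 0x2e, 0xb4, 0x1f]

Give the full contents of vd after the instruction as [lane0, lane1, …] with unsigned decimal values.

lane count: 128 div 16 = 8
whilelt: lane j active iff 33+j < 34 → j < 1 → 1 active
vd[0] xor(0xdf,0x20) -> 0xff
vd[1] tail/keep -> 0x94
vd[2] tail/keep -> 0xfe
vd[3] tail/keep -> 0x5e
vd[4] tail/keep -> 0xda
vd[5] tail/keep -> 0xb7
vd[6] tail/keep -> 0xfd
vd[7] tail/keep -> 0x32

vd = [255, 148, 254, 94, 218, 183, 253, 50]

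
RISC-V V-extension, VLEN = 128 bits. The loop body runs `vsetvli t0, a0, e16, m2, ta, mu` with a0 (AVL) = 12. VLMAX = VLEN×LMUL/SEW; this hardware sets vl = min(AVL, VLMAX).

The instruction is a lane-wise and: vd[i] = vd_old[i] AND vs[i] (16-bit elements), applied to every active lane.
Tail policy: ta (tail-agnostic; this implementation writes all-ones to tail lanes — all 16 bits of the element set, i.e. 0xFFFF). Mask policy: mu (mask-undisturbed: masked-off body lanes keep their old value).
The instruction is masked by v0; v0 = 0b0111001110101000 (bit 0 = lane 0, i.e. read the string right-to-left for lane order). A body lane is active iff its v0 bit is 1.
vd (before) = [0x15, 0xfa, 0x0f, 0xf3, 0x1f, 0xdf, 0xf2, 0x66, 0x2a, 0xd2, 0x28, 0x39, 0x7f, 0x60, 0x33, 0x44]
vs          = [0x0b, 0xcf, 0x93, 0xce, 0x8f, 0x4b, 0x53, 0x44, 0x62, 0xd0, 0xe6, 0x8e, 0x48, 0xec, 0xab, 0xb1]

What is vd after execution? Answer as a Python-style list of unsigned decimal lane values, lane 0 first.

vd = [21, 250, 15, 194, 31, 75, 242, 68, 34, 208, 40, 57, 65535, 65535, 65535, 65535]

VLMAX = (128 × 2) / 16 = 16 lanes
vl ← min(12, 16) = 12
  i=0: mask-off/keep → 21
  i=1: mask-off/keep → 250
  i=2: mask-off/keep → 15
  i=3: and(0xf3,0xce) → 194
  i=4: mask-off/keep → 31
  i=5: and(0xdf,0x4b) → 75
  i=6: mask-off/keep → 242
  i=7: and(0x66,0x44) → 68
  i=8: and(0x2a,0x62) → 34
  i=9: and(0xd2,0xd0) → 208
  i=10: mask-off/keep → 40
  i=11: mask-off/keep → 57
  i=12: tail/ones → 65535
  i=13: tail/ones → 65535
  i=14: tail/ones → 65535
  i=15: tail/ones → 65535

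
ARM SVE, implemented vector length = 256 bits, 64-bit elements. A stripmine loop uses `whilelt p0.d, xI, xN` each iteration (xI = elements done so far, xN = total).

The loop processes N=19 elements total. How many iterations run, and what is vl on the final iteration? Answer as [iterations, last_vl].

[iterations, last_vl] = [5, 3]

lane count: 256 div 64 = 4
iterations = ceil(19/4) = 5; final-pass vl = 3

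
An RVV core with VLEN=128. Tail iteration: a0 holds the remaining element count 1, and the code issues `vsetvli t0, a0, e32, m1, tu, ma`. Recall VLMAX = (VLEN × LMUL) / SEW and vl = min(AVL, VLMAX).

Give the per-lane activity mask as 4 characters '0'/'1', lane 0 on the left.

VLMAX = (128 × 1) / 32 = 4 lanes
AVL=1 ≤ VLMAX=4, so vl = 1
bits (lane 0 leftmost): 1000

predicate = 1000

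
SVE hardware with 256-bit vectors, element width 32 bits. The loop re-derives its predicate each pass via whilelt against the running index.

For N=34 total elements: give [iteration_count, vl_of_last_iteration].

register lanes = 256/32 = 8
N=34: ⌈34/8⌉ = 5 iters; last vl = 34 − 4×8 = 2

[iterations, last_vl] = [5, 2]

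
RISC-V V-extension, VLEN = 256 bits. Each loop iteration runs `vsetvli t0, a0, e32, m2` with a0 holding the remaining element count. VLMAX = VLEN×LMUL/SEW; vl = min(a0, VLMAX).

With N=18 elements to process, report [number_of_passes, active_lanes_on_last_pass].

[iterations, last_vl] = [2, 2]

lanes per group: 256·2/32 = 16
N=18: ⌈18/16⌉ = 2 iters; last vl = 18 − 1×16 = 2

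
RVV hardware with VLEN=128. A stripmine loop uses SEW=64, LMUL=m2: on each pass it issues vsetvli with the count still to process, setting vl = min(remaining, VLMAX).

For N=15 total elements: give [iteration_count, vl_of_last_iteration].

[iterations, last_vl] = [4, 3]

VLMAX = VLEN×LMUL/SEW = 128×2/64 = 4
15 elements at 4/iter → 4 passes, remainder 3 on the last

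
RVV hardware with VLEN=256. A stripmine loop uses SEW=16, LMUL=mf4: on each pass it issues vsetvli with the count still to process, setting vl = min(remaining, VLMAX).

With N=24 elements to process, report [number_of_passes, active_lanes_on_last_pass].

lanes per group: 256·1/4/16 = 4
24 elements at 4/iter → 6 passes, remainder 4 on the last

[iterations, last_vl] = [6, 4]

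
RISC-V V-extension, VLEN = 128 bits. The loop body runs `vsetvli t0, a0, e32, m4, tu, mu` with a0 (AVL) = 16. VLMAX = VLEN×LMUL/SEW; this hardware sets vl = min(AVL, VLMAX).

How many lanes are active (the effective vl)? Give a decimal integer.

vl = 16

VLMAX = VLEN×LMUL/SEW = 128×4/32 = 16
AVL=16 ≤ VLMAX=16, so vl = 16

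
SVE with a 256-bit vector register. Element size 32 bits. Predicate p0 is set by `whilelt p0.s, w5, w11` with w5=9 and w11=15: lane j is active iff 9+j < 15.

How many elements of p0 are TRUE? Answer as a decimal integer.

256-bit reg / 32-bit elem → 8 lanes
active while 9+j < 15, i.e. j ∈ [0,6) capped at 8 ⇒ 6

vl = 6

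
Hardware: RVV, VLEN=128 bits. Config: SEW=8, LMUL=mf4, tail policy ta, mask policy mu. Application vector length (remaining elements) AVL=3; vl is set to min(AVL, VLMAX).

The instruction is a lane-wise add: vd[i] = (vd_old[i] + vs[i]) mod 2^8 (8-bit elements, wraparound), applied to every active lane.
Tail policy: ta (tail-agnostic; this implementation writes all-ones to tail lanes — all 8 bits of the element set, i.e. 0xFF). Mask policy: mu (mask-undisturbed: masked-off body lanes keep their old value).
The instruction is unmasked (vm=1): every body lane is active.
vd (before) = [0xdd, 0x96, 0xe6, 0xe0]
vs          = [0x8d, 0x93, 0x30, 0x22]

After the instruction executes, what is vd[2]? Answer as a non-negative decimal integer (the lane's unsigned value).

VLMAX = VLEN×LMUL/SEW = 128×1/4/8 = 4
vl = min(AVL, VLMAX) = min(3, 4) = 3
  i=0: add(0xdd,0x8d) → 106
  i=1: add(0x96,0x93) → 41
  i=2: add(0xe6,0x30) → 22
  i=3: tail/ones → 255

vd[2] = 22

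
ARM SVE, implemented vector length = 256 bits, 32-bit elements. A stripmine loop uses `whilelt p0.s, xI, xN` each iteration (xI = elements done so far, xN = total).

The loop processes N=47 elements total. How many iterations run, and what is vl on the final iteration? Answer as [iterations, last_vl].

[iterations, last_vl] = [6, 7]

lane count: 256 div 32 = 8
47 elements at 8/iter → 6 passes, remainder 7 on the last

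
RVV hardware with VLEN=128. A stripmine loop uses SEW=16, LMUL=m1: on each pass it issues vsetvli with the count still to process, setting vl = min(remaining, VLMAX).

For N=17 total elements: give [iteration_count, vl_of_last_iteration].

VLMAX = (128 × 1) / 16 = 8 lanes
N=17: ⌈17/8⌉ = 3 iters; last vl = 17 − 2×8 = 1

[iterations, last_vl] = [3, 1]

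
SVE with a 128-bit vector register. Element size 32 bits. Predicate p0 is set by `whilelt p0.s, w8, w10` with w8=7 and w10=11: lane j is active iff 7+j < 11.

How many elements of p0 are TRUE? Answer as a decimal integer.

vl = 4

128-bit reg / 32-bit elem → 4 lanes
p0[j] = (7+j < 11); true for j=0..3 → 4 lanes set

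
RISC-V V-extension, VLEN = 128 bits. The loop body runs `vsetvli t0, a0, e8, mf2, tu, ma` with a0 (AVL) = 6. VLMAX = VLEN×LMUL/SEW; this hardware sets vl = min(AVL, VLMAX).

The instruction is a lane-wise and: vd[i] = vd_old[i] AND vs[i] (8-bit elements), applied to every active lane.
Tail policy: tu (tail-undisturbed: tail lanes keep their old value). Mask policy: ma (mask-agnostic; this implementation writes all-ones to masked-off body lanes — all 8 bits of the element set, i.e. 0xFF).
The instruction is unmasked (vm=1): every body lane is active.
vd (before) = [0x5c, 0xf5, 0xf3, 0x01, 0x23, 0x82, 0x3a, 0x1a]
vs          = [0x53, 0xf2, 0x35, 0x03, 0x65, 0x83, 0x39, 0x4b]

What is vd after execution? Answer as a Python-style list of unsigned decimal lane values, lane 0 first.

lanes per group: 128·1/2/8 = 8
vl ← min(6, 8) = 6
  i=0: and(0x5c,0x53) → 80
  i=1: and(0xf5,0xf2) → 240
  i=2: and(0xf3,0x35) → 49
  i=3: and(0x01,0x03) → 1
  i=4: and(0x23,0x65) → 33
  i=5: and(0x82,0x83) → 130
  i=6: tail/keep → 58
  i=7: tail/keep → 26

vd = [80, 240, 49, 1, 33, 130, 58, 26]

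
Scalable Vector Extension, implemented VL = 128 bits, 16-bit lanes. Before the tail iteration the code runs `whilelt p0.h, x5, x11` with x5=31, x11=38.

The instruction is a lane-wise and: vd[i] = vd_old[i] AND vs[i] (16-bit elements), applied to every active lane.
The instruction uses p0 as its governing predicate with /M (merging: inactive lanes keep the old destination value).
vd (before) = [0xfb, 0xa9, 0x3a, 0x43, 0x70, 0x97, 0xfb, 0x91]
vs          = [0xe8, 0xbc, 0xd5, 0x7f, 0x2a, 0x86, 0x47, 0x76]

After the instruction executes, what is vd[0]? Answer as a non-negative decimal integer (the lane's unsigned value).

vd[0] = 232

lane count: 128 div 16 = 8
active while 31+j < 38, i.e. j ∈ [0,7) capped at 8 ⇒ 7
  i=0: and(0xfb,0xe8) → 232
  i=1: and(0xa9,0xbc) → 168
  i=2: and(0x3a,0xd5) → 16
  i=3: and(0x43,0x7f) → 67
  i=4: and(0x70,0x2a) → 32
  i=5: and(0x97,0x86) → 134
  i=6: and(0xfb,0x47) → 67
  i=7: tail/keep → 145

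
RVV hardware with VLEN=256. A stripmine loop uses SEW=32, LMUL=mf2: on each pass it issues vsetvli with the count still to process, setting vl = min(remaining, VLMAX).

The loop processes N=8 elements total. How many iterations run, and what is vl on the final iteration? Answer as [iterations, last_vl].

[iterations, last_vl] = [2, 4]

VLMAX = VLEN×LMUL/SEW = 256×1/2/32 = 4
8 elements at 4/iter → 2 passes, remainder 4 on the last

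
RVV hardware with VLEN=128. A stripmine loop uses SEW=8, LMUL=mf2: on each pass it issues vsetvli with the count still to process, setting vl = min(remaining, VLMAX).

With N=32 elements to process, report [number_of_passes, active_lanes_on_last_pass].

lanes per group: 128·1/2/8 = 8
iterations = ceil(32/8) = 4; final-pass vl = 8

[iterations, last_vl] = [4, 8]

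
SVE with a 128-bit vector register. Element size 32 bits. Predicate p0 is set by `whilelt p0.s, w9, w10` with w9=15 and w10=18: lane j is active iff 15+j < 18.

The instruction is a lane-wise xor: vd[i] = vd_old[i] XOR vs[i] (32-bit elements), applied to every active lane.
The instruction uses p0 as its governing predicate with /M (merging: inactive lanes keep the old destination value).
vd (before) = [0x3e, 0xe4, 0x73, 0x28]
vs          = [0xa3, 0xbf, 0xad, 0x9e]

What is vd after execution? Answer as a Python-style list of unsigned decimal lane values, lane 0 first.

lane count: 128 div 32 = 4
p0[j] = (15+j < 18); true for j=0..2 → 3 lanes set
lane  0: xor(0x3e,0xa3) ⇒ 0x9d
lane  1: xor(0xe4,0xbf) ⇒ 0x5b
lane  2: xor(0x73,0xad) ⇒ 0xde
lane  3: tail/keep ⇒ 0x28

vd = [157, 91, 222, 40]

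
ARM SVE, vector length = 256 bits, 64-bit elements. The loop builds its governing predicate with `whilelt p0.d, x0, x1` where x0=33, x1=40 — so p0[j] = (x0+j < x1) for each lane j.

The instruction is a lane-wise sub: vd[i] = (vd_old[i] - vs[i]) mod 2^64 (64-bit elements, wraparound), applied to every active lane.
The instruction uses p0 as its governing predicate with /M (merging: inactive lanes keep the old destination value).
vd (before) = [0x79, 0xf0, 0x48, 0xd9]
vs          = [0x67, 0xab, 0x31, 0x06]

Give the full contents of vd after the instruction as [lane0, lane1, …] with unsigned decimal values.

lane count: 256 div 64 = 4
p0[j] = (33+j < 40); true for j=0..3 → 4 lanes set
vd[0] sub(0x79,0x67) -> 0x12
vd[1] sub(0xf0,0xab) -> 0x45
vd[2] sub(0x48,0x31) -> 0x17
vd[3] sub(0xd9,0x06) -> 0xd3

vd = [18, 69, 23, 211]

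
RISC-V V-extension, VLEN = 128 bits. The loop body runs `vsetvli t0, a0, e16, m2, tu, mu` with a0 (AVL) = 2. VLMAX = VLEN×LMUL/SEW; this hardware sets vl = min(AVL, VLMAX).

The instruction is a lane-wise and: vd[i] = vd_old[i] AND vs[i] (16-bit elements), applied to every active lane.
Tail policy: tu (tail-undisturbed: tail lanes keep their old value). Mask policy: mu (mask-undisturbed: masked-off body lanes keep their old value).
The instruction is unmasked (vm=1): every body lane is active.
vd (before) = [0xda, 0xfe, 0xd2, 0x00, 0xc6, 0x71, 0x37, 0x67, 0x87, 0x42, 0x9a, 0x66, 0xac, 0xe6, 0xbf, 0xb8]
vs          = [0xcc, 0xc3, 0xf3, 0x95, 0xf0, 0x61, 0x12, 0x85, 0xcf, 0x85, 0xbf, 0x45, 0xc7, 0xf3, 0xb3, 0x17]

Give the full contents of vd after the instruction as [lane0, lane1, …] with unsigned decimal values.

VLMAX = (128 × 2) / 16 = 16 lanes
AVL=2 ≤ VLMAX=16, so vl = 2
lane  0: and(0xda,0xcc) ⇒ 0xc8
lane  1: and(0xfe,0xc3) ⇒ 0xc2
lane  2: tail/keep ⇒ 0xd2
lane  3: tail/keep ⇒ 0x00
lane  4: tail/keep ⇒ 0xc6
lane  5: tail/keep ⇒ 0x71
lane  6: tail/keep ⇒ 0x37
lane  7: tail/keep ⇒ 0x67
lane  8: tail/keep ⇒ 0x87
lane  9: tail/keep ⇒ 0x42
lane 10: tail/keep ⇒ 0x9a
lane 11: tail/keep ⇒ 0x66
lane 12: tail/keep ⇒ 0xac
lane 13: tail/keep ⇒ 0xe6
lane 14: tail/keep ⇒ 0xbf
lane 15: tail/keep ⇒ 0xb8

vd = [200, 194, 210, 0, 198, 113, 55, 103, 135, 66, 154, 102, 172, 230, 191, 184]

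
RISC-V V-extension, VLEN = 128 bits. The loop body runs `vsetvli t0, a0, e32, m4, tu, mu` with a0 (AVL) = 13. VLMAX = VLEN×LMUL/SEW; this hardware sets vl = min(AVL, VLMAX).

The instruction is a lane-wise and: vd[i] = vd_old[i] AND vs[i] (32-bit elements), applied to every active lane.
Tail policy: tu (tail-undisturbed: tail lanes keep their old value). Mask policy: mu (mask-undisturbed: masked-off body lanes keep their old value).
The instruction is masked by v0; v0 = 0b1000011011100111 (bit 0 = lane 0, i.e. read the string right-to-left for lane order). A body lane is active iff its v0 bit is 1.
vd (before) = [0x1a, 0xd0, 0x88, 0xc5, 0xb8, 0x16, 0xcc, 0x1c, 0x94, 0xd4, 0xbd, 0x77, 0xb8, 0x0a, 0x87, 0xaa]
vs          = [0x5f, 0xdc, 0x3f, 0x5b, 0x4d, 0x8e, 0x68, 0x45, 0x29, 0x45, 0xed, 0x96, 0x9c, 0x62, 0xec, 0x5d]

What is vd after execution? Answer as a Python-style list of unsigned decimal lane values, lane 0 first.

vd = [26, 208, 8, 197, 184, 6, 72, 4, 148, 68, 173, 119, 184, 10, 135, 170]

lanes per group: 128·4/32 = 16
AVL=13 ≤ VLMAX=16, so vl = 13
  i=0: and(0x1a,0x5f) → 26
  i=1: and(0xd0,0xdc) → 208
  i=2: and(0x88,0x3f) → 8
  i=3: mask-off/keep → 197
  i=4: mask-off/keep → 184
  i=5: and(0x16,0x8e) → 6
  i=6: and(0xcc,0x68) → 72
  i=7: and(0x1c,0x45) → 4
  i=8: mask-off/keep → 148
  i=9: and(0xd4,0x45) → 68
  i=10: and(0xbd,0xed) → 173
  i=11: mask-off/keep → 119
  i=12: mask-off/keep → 184
  i=13: tail/keep → 10
  i=14: tail/keep → 135
  i=15: tail/keep → 170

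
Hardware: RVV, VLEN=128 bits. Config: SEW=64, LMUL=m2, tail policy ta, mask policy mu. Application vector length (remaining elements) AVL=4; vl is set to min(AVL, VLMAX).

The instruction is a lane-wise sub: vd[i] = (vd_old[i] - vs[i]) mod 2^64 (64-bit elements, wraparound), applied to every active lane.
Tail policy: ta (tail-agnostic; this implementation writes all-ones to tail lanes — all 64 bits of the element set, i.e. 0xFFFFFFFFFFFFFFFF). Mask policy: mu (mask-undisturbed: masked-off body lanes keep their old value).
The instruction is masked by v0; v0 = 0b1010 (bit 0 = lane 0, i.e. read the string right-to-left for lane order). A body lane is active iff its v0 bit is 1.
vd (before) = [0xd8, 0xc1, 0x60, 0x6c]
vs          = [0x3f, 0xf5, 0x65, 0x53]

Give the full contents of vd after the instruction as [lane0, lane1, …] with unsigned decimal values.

lanes per group: 128·2/64 = 4
vl ← min(4, 4) = 4
  i=0: mask-off/keep → 216
  i=1: sub(0xc1,0xf5) → 18446744073709551564
  i=2: mask-off/keep → 96
  i=3: sub(0x6c,0x53) → 25

vd = [216, 18446744073709551564, 96, 25]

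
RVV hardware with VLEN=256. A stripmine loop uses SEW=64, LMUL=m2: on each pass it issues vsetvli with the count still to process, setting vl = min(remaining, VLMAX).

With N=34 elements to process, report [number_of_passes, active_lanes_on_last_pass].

[iterations, last_vl] = [5, 2]

lanes per group: 256·2/64 = 8
34 elements at 8/iter → 5 passes, remainder 2 on the last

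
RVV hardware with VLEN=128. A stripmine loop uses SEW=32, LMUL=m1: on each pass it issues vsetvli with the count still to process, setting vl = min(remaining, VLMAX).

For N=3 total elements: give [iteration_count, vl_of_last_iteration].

VLMAX = VLEN×LMUL/SEW = 128×1/32 = 4
3 elements at 4/iter → 1 passes, remainder 3 on the last

[iterations, last_vl] = [1, 3]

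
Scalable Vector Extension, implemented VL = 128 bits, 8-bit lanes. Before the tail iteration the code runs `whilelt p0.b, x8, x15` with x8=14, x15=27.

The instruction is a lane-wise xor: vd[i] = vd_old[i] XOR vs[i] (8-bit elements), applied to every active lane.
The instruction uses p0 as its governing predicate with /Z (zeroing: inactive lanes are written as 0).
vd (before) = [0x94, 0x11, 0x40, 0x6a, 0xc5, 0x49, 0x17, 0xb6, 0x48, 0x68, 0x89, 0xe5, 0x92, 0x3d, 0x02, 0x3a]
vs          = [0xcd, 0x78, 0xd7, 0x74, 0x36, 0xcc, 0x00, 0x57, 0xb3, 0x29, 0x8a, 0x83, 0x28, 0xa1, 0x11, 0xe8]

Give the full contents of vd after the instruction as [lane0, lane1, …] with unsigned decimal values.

lane count: 128 div 8 = 16
whilelt: lane j active iff 14+j < 27 → j < 13 → 13 active
lane  0: xor(0x94,0xcd) ⇒ 0x59
lane  1: xor(0x11,0x78) ⇒ 0x69
lane  2: xor(0x40,0xd7) ⇒ 0x97
lane  3: xor(0x6a,0x74) ⇒ 0x1e
lane  4: xor(0xc5,0x36) ⇒ 0xf3
lane  5: xor(0x49,0xcc) ⇒ 0x85
lane  6: xor(0x17,0x00) ⇒ 0x17
lane  7: xor(0xb6,0x57) ⇒ 0xe1
lane  8: xor(0x48,0xb3) ⇒ 0xfb
lane  9: xor(0x68,0x29) ⇒ 0x41
lane 10: xor(0x89,0x8a) ⇒ 0x03
lane 11: xor(0xe5,0x83) ⇒ 0x66
lane 12: xor(0x92,0x28) ⇒ 0xba
lane 13: tail/zero ⇒ 0x00
lane 14: tail/zero ⇒ 0x00
lane 15: tail/zero ⇒ 0x00

vd = [89, 105, 151, 30, 243, 133, 23, 225, 251, 65, 3, 102, 186, 0, 0, 0]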